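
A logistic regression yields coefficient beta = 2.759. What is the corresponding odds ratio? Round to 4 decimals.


Odds ratio = exp(beta) = exp(2.759).
= 15.7841.

15.7841


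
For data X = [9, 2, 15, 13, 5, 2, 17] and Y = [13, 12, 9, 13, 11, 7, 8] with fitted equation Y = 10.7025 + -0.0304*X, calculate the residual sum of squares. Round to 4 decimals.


Compute predicted values, then residuals = yi - yhat_i.
Residuals: [2.5711, 1.3583, -1.2465, 2.6927, 0.4495, -3.6417, -2.1857].
SSres = sum(residual^2) = 35.5012.

35.5012


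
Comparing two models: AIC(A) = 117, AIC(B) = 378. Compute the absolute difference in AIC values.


Absolute difference = |117 - 378| = 261.
The model with lower AIC (A) is preferred.

261


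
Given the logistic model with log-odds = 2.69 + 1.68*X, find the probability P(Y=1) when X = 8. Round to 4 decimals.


z = 2.69 + 1.68 * 8 = 16.1300.
Sigmoid: P = 1 / (1 + exp(-16.1300)) = 1.0000.

1.0000


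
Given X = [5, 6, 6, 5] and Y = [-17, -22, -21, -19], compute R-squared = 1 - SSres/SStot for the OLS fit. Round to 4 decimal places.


The fitted line is Y = -0.5000 + -3.5000*X.
SSres = 2.5000, SStot = 14.7500.
R^2 = 1 - SSres/SStot = 0.8305.

0.8305


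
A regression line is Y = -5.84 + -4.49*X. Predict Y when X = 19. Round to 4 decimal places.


Predicted value:
Y = -5.84 + (-4.49)(19) = -5.84 + -85.3100 = -91.1500.

-91.1500


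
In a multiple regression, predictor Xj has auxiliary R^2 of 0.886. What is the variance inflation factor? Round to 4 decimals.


Denominator: 1 - 0.886 = 0.114.
VIF = 1 / 0.114 = 8.7719.

8.7719


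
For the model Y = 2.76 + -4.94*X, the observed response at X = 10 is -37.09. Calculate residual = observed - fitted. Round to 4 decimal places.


Fitted value at X = 10 is yhat = 2.76 + -4.94*10 = -46.6400.
Residual = -37.09 - -46.6400 = 9.5500.

9.5500


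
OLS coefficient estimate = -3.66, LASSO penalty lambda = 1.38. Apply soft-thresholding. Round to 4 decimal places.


Check: |-3.66| = 3.66 vs lambda = 1.38.
Since |beta| > lambda, coefficient = sign(beta)*(|beta| - lambda) = -2.2800.
Soft-thresholded coefficient = -2.2800.

-2.2800


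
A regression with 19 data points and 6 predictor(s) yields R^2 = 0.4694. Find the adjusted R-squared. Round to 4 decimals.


Using the formula:
(1 - 0.4694) = 0.5306.
Multiply by 18/12: 0.5306 * 18 = 9.5508, then 9.5508 / 12 = 0.7959.
Adj R^2 = 1 - 0.7959 = 0.2041.

0.2041


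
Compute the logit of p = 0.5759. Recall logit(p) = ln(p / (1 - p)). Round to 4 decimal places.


Compute the odds: 0.5759/0.4241 = 1.3579.
Take the natural log: ln(1.3579) = 0.3060.

0.3060


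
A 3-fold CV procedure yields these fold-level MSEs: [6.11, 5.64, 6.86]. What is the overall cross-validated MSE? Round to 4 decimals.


Sum of fold MSEs = 18.6100.
Average = 18.6100 / 3 = 6.2033.

6.2033


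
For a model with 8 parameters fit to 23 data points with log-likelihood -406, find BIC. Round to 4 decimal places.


ln(23) = 3.135494.
k * ln(n) = 8 * 3.135494 = 25.083952.
-2L = 812.
BIC = 25.083952 + 812 = 837.083952, which rounds to 837.0840.

837.0840


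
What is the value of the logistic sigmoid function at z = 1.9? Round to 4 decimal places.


exp(-1.9000) = 0.1496.
1 + exp(-z) = 1.1496.
sigmoid = 1/1.1496 = 0.8699.

0.8699


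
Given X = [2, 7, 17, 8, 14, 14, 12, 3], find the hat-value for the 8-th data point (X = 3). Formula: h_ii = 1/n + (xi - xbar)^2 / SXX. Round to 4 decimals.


Mean of X: xbar = 9.6250.
SXX = 209.8750.
For X = 3: h = 1/8 + (3 - 9.6250)^2/209.8750 = 0.3341.

0.3341


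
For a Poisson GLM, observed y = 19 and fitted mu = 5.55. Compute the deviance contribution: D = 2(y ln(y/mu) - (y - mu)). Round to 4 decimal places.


y/mu = 19/5.55 = 3.423423 (approx.), and ln(19/5.55) = 1.230641.
y * ln(y/mu) = 19 * 1.230641 = 23.382179.
y - mu = 13.45.
D = 2 * (23.382179 - 13.45) = 19.864358, which rounds to 19.8644.

19.8644


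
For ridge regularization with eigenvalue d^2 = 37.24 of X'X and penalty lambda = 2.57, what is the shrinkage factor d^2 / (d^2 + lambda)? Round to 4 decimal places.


d^2 + lambda = 37.24 + 2.57 = 39.8100.
Shrinkage factor = 37.24/39.8100 = 0.9354.

0.9354


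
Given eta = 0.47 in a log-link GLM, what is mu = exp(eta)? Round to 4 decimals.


The inverse log link gives:
mu = exp(0.47) = 1.6000.

1.6000


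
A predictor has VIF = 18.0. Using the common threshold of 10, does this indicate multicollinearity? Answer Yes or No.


The threshold is 10.
VIF = 18.0 is >= 10.
Multicollinearity indication: Yes.

Yes


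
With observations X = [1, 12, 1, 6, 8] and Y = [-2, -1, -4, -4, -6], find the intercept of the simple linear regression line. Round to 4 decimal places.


The slope is b1 = 0.0583.
Sample means are xbar = 5.6000 and ybar = -3.4000.
Intercept: b0 = -3.4000 - (0.0583)(5.6000) = -3.7265.

-3.7265


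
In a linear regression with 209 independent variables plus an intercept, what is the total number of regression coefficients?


Including the intercept, the model has 209 predictor coefficients + 1 intercept.
Total = 210.

210


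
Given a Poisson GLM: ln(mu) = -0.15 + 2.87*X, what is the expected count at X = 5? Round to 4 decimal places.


Linear predictor: eta = -0.15 + (2.87)(5) = 14.2000.
Expected count: mu = exp(14.2000) = 1468864.1897.

1468864.1897


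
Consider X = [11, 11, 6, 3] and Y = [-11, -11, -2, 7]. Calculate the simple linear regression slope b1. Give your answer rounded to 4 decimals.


Calculate xbar = 7.7500, ybar = -4.2500.
S_xx = 46.7500, S_xy = -101.2500.
Using b1 = S_xy / S_xx = -101.2500 / 46.7500, we get b1 = -2.1658.

-2.1658


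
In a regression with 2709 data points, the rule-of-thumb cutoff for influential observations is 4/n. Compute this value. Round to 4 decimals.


Using the rule of thumb:
Threshold = 4 / 2709 = 0.0015.

0.0015


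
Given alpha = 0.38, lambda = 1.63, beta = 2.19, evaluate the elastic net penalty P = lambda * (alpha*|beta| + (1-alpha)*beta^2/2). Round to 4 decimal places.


alpha * |beta| = 0.38 * 2.19 = 0.8322.
(1-alpha) * beta^2/2 = 0.62 * 4.7961/2 = 1.4868.
Total = 1.63 * (0.8322 + 1.4868) = 3.7800.

3.7800


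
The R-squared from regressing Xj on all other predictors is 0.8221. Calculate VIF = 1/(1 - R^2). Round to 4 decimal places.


Denominator: 1 - 0.8221 = 0.1779.
VIF = 1 / 0.1779 = 5.6211.

5.6211


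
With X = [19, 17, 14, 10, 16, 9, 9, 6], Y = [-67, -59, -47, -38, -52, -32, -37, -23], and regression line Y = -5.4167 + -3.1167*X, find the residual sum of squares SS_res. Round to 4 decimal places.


For each point, residual = actual - predicted.
Residuals: [-2.3660, -0.5994, 2.0505, -1.4163, 3.2839, 1.4670, -3.5330, 1.1169].
Sum of squared residuals = 38.8333.

38.8333


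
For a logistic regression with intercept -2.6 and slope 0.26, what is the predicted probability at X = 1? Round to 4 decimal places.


z = -2.6 + 0.26 * 1 = -2.3400.
Sigmoid: P = 1 / (1 + exp(2.3400)) = 0.0879.

0.0879


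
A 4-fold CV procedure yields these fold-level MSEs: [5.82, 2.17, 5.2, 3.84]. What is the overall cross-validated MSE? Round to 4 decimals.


Sum of fold MSEs = 17.0300.
Average = 17.0300 / 4 = 4.2575.

4.2575


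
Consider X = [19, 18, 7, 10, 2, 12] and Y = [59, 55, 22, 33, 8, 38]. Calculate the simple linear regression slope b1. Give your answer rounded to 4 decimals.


Calculate xbar = 11.3333, ybar = 35.8333.
S_xx = 211.3333, S_xy = 630.3333.
Using b1 = S_xy / S_xx = 630.3333 / 211.3333, we get b1 = 2.9826.

2.9826


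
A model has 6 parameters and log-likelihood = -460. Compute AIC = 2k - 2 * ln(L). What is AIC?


AIC = 2*6 - 2*(-460).
= 12 + 920 = 932.

932


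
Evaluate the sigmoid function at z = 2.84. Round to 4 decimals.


exp(-2.8400) = 0.0584.
1 + exp(-z) = 1.0584.
sigmoid = 1/1.0584 = 0.9448.

0.9448


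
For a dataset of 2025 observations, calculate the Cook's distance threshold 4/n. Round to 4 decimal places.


Using the rule of thumb:
Threshold = 4 / 2025 = 0.0020.

0.0020


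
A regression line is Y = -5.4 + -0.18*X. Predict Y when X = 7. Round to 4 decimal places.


Substitute X = 7 into the equation:
Y = -5.4 + -0.18 * 7 = -5.4 + -1.2600 = -6.6600.

-6.6600


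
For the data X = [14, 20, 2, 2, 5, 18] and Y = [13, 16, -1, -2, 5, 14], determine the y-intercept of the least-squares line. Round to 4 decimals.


The slope is b1 = 0.9479.
Sample means are xbar = 10.1667 and ybar = 7.5000.
Intercept: b0 = 7.5000 - (0.9479)(10.1667) = -2.1372.

-2.1372


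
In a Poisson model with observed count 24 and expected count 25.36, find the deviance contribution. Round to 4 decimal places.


y/mu = 24/25.36 = 0.946372 (approx.), and ln(24/25.36) = -0.055119.
y * ln(y/mu) = 24 * -0.055119 = -1.322856.
y - mu = -1.36.
D = 2 * (-1.322856 - -1.36) = 0.074288, which rounds to 0.0743.

0.0743


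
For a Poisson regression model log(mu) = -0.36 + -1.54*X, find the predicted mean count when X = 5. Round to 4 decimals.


eta = -0.36 + -1.54 * 5 = -8.0600.
mu = exp(-8.0600) = 0.0003.

0.0003


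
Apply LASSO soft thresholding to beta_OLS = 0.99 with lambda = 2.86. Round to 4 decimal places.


|beta_OLS| = 0.99.
lambda = 2.86.
Since |beta| <= lambda, the coefficient is set to 0.
Result = 0.0000.

0.0000


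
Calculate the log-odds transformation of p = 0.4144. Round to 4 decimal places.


Compute the odds: 0.4144/0.5856 = 0.7077.
Take the natural log: ln(0.7077) = -0.3458.

-0.3458


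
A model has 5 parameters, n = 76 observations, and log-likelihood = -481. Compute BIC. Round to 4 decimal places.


ln(76) = 4.330733.
k * ln(n) = 5 * 4.330733 = 21.653665.
-2L = 962.
BIC = 21.653665 + 962 = 983.653665, which rounds to 983.6537.

983.6537


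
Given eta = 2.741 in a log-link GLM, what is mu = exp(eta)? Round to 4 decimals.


The inverse log link gives:
mu = exp(2.741) = 15.5025.

15.5025


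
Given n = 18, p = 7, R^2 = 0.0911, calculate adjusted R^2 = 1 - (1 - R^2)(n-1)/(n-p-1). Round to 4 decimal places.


Adjusted R^2 = 1 - (1 - R^2) * (n-1)/(n-p-1).
(1 - R^2) = 0.9089.
(n-1)/(n-p-1) = 17/10.
(1 - R^2) * (n-1) = 0.9089 * 17 = 15.4513.
Divide by (n-p-1): 15.4513 / 10 = 1.5451.
Adj R^2 = 1 - 1.5451 = -0.5451.

-0.5451


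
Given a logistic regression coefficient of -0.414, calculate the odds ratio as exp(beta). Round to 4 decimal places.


Odds ratio = exp(beta) = exp(-0.414).
= 0.6610.

0.6610


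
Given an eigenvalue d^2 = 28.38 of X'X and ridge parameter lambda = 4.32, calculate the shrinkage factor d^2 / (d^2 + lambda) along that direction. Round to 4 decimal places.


Compute the denominator: 28.38 + 4.32 = 32.7000.
Shrinkage factor = 28.38 / 32.7000 = 0.8679.

0.8679


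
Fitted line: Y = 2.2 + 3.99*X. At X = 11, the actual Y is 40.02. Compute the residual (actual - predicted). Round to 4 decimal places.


Predicted = 2.2 + 3.99 * 11 = 46.0900.
Residual = 40.02 - 46.0900 = -6.0700.

-6.0700


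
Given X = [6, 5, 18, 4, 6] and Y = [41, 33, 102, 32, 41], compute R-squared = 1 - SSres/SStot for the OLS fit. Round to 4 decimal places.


The fitted line is Y = 9.9307 + 5.1114*X.
SSres = 9.1506, SStot = 3478.8000.
R^2 = 1 - SSres/SStot = 0.9974.

0.9974


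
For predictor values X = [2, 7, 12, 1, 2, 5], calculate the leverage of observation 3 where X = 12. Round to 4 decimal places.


Compute xbar = 4.8333 with n = 6 observations.
SXX = 86.8333.
Leverage = 1/6 + (12 - 4.8333)^2/86.8333 = 0.7582.

0.7582


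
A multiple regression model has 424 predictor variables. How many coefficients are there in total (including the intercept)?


Each predictor gets one coefficient, plus one intercept.
Total parameters = 424 + 1 = 425.

425


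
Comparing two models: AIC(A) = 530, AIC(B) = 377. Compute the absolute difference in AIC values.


|AIC_A - AIC_B| = |530 - 377| = 153.
Model B is preferred (lower AIC).

153


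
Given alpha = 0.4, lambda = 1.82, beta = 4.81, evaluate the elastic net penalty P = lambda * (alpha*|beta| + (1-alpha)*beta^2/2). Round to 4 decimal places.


alpha * |beta| = 0.4 * 4.81 = 1.9240.
(1-alpha) * beta^2/2 = 0.6 * 23.1361/2 = 6.9408.
Total = 1.82 * (1.9240 + 6.9408) = 16.1340.

16.1340


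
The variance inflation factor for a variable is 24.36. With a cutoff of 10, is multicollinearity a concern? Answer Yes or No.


The threshold is 10.
VIF = 24.36 is >= 10.
Multicollinearity indication: Yes.

Yes


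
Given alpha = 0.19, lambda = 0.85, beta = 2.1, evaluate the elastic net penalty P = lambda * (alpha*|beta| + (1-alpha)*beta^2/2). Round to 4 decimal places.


L1 component = 0.19 * |2.1| = 0.3990.
L2 component = 0.81 * 2.1^2 / 2 = 1.7861.
Penalty = 0.85 * (0.3990 + 1.7861) = 0.85 * 2.1851 = 1.8573.

1.8573


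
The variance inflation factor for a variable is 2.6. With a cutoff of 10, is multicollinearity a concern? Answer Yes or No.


The threshold is 10.
VIF = 2.6 is < 10.
Multicollinearity indication: No.

No


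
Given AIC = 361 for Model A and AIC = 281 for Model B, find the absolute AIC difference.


Absolute difference = |361 - 281| = 80.
The model with lower AIC (B) is preferred.

80


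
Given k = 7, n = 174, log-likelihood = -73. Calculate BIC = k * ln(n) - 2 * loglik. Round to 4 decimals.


Compute k*ln(n) = 7*ln(174) = 7*5.159055 = 36.113385.
Then -2*loglik = 146.
BIC = 36.113385 + 146 = 182.113385, which rounds to 182.1134.

182.1134


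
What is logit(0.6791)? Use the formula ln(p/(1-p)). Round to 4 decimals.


The odds are p/(1-p) = 0.6791 / 0.3209 = 2.1162.
logit(p) = ln(2.1162) = 0.7496.

0.7496


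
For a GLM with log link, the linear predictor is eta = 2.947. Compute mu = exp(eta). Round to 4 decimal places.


Apply the inverse link:
mu = e^2.947 = 19.0487.

19.0487


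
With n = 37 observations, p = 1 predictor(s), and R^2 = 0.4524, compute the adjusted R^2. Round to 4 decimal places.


Adjusted R^2 = 1 - (1 - R^2) * (n-1)/(n-p-1).
(1 - R^2) = 0.5476.
(n-1)/(n-p-1) = 36/35.
(1 - R^2) * (n-1) = 0.5476 * 36 = 19.7136.
Divide by (n-p-1): 19.7136 / 35 = 0.5632.
Adj R^2 = 1 - 0.5632 = 0.4368.

0.4368


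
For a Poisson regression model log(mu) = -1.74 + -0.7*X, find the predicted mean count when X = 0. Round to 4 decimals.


eta = -1.74 + -0.7 * 0 = -1.7400.
mu = exp(-1.7400) = 0.1755.

0.1755


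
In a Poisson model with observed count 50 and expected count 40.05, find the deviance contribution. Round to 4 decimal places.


First: ln(50/40.05) = 0.221894.
Then: 50 * 0.221894 = 11.094700.
y - mu = 50 - 40.05 = 9.95.
D = 2(11.094700 - 9.95) = 2.289400, which rounds to 2.2894.

2.2894


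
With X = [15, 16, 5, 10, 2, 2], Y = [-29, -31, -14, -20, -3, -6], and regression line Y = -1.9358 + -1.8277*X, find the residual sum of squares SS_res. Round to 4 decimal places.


For each point, residual = actual - predicted.
Residuals: [0.3513, 0.1790, -2.9257, 0.2128, 2.5912, -0.4088].
Sum of squared residuals = 15.6419.

15.6419


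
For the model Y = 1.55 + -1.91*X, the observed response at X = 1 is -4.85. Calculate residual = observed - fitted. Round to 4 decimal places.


Compute yhat = 1.55 + (-1.91)(1) = -0.3600.
Residual = actual - predicted = -4.85 - -0.3600 = -4.4900.

-4.4900


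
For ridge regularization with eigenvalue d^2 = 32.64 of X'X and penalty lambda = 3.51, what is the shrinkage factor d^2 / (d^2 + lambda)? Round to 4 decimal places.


Denominator = d^2 + lambda = 32.64 + 3.51 = 36.1500.
Shrinkage = 32.64 / 36.1500 = 0.9029.

0.9029


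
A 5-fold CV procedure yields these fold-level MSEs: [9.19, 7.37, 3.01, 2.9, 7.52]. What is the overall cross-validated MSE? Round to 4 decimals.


Sum of fold MSEs = 29.9900.
Average = 29.9900 / 5 = 5.9980.

5.9980


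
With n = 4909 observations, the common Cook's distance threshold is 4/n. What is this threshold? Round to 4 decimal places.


The threshold is 4/n.
4/4909 = 0.0008.

0.0008


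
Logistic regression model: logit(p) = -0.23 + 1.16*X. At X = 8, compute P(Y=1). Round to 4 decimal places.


z = -0.23 + 1.16 * 8 = 9.0500.
Sigmoid: P = 1 / (1 + exp(-9.0500)) = 0.9999.

0.9999


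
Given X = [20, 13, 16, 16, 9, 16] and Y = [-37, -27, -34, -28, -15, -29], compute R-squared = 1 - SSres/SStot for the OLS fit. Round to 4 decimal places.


After computing the OLS fit (b0=0.7843, b1=-1.9412):
SSres = 31.0980, SStot = 287.3333.
R^2 = 1 - 31.0980/287.3333 = 0.8918.

0.8918


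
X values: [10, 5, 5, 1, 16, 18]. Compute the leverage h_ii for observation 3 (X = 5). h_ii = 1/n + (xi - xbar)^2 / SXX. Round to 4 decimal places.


n = 6, xbar = 9.1667.
SXX = sum((xi - xbar)^2) = 226.8333.
h = 1/6 + (5 - 9.1667)^2 / 226.8333 = 0.2432.

0.2432


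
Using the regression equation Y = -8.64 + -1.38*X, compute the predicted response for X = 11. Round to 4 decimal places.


Predicted value:
Y = -8.64 + (-1.38)(11) = -8.64 + -15.1800 = -23.8200.

-23.8200


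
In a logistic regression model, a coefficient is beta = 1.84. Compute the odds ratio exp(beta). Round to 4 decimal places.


Odds ratio = exp(beta) = exp(1.84).
= 6.2965.

6.2965


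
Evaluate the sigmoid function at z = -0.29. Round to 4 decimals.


Compute exp(0.2900) = 1.3364.
Sigmoid = 1 / (1 + 1.3364) = 1 / 2.3364 = 0.4280.

0.4280


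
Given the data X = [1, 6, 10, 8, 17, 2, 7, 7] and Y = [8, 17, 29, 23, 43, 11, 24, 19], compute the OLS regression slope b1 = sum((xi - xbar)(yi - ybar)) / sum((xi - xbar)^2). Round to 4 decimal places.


Calculate xbar = 7.2500, ybar = 21.7500.
S_xx = 171.5000, S_xy = 376.5000.
Using b1 = S_xy / S_xx = 376.5000 / 171.5000, we get b1 = 2.1953.

2.1953


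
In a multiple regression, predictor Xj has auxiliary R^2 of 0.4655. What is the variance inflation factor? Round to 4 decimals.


Denominator: 1 - 0.4655 = 0.5345.
VIF = 1 / 0.5345 = 1.8709.

1.8709


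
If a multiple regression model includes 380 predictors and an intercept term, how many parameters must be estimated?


Each predictor gets one coefficient, plus one intercept.
Total parameters = 380 + 1 = 381.

381


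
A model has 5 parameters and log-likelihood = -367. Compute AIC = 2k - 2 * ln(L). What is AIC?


AIC = 2k - 2*loglik = 2(5) - 2(-367).
= 10 + 734 = 744.

744


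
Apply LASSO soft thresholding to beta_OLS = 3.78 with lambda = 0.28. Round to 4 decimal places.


|beta_OLS| = 3.78.
lambda = 0.28.
Since |beta| > lambda, coefficient = sign(beta)*(|beta| - lambda) = 3.5000.
Result = 3.5000.

3.5000


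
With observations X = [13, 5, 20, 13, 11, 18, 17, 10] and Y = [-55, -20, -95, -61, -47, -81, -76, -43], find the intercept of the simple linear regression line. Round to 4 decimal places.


First find the slope: b1 = -4.8937.
Means: xbar = 13.3750, ybar = -59.7500.
b0 = ybar - b1 * xbar = -59.7500 - -4.8937 * 13.3750 = 5.7038.

5.7038


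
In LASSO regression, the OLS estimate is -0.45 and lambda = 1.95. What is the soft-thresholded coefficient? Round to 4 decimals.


Check: |-0.45| = 0.45 vs lambda = 1.95.
Since |beta| <= lambda, the coefficient is set to 0.
Soft-thresholded coefficient = 0.0000.

0.0000


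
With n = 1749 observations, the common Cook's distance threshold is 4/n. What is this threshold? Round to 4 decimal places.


Cook's distance cutoff = 4/n = 4/1749.
= 0.0023.

0.0023


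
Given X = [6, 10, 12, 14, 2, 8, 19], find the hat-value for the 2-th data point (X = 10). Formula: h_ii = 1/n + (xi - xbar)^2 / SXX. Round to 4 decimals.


Mean of X: xbar = 10.1429.
SXX = 184.8571.
For X = 10: h = 1/7 + (10 - 10.1429)^2/184.8571 = 0.1430.

0.1430


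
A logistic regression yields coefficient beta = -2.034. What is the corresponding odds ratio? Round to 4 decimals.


Odds ratio = exp(beta) = exp(-2.034).
= 0.1308.

0.1308


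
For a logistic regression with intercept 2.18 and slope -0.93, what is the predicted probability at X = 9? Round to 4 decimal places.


Linear predictor: z = 2.18 + -0.93 * 9 = -6.1900.
P = 1/(1 + exp(6.1900)) = 1/(1 + 487.8461) = 0.0020.

0.0020


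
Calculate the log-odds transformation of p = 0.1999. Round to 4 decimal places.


The odds are p/(1-p) = 0.1999 / 0.8001 = 0.2498.
logit(p) = ln(0.2498) = -1.3869.

-1.3869


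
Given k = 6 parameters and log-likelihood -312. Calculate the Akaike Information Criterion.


AIC = 2k - 2*loglik = 2(6) - 2(-312).
= 12 + 624 = 636.

636


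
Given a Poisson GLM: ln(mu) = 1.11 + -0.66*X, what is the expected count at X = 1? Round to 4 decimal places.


Linear predictor: eta = 1.11 + (-0.66)(1) = 0.4500.
Expected count: mu = exp(0.4500) = 1.5683.

1.5683


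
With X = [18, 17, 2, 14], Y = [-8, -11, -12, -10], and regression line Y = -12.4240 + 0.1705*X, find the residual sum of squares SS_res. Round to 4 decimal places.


For each point, residual = actual - predicted.
Residuals: [1.3550, -1.4745, 0.0830, 0.0370].
Sum of squared residuals = 4.0184.

4.0184


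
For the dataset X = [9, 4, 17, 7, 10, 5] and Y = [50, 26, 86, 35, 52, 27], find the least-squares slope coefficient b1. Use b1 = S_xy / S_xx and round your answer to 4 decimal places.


First compute the means: xbar = 8.6667, ybar = 46.0000.
Then S_xx = sum((xi - xbar)^2) = 109.3333.
S_xy = sum((xi - xbar)(yi - ybar)) = 524.0000.
b1 = S_xy / S_xx = 524.0000 / 109.3333 = 4.7927.

4.7927


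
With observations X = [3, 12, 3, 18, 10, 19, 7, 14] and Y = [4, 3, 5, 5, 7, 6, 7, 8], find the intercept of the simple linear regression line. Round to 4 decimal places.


First find the slope: b1 = 0.0533.
Means: xbar = 10.7500, ybar = 5.6250.
b0 = ybar - b1 * xbar = 5.6250 - 0.0533 * 10.7500 = 5.0523.

5.0523


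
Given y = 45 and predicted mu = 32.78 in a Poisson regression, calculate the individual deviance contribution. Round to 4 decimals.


y/mu = 45/32.78 = 1.372788 (approx.), and ln(45/32.78) = 0.316844.
y * ln(y/mu) = 45 * 0.316844 = 14.257980.
y - mu = 12.22.
D = 2 * (14.257980 - 12.22) = 4.075960, which rounds to 4.0760.

4.0760


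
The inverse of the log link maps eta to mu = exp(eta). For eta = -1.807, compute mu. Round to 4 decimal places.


The inverse log link gives:
mu = exp(-1.807) = 0.1641.

0.1641


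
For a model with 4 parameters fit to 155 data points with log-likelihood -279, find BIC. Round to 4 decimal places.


k * ln(n) = 4 * ln(155) = 4 * 5.043425 = 20.173700.
-2 * loglik = -2 * (-279) = 558.
BIC = 20.173700 + 558 = 578.173700, which rounds to 578.1737.

578.1737


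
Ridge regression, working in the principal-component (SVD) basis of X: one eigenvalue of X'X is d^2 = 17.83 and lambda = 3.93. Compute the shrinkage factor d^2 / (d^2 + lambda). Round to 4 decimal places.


d^2 + lambda = 17.83 + 3.93 = 21.7600.
Shrinkage factor = 17.83/21.7600 = 0.8194.

0.8194


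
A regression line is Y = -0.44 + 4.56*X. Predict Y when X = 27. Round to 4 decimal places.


Predicted value:
Y = -0.44 + (4.56)(27) = -0.44 + 123.1200 = 122.6800.

122.6800


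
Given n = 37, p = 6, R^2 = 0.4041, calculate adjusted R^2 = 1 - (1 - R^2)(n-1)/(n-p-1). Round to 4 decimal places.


Using the formula:
(1 - 0.4041) = 0.5959.
Multiply by 36/30: 0.5959 * 36 = 21.4524, then 21.4524 / 30 = 0.7151.
Adj R^2 = 1 - 0.7151 = 0.2849.

0.2849


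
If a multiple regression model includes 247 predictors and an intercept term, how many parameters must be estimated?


Total coefficients = number of predictors + 1 (for the intercept).
= 247 + 1 = 248.

248


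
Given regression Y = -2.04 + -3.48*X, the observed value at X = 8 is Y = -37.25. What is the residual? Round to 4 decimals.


Predicted = -2.04 + -3.48 * 8 = -29.8800.
Residual = -37.25 - -29.8800 = -7.3700.

-7.3700


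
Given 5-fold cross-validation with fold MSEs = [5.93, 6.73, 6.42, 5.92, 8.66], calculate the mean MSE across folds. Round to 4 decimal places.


Total MSE across folds = 33.6600.
CV-MSE = 33.6600/5 = 6.7320.

6.7320


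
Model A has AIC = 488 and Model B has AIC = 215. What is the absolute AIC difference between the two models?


Absolute difference = |488 - 215| = 273.
The model with lower AIC (B) is preferred.

273


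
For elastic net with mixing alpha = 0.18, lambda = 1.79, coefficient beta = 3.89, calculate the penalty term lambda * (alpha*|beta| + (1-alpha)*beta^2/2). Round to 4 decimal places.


Compute:
L1 = 0.18 * 3.89 = 0.7002.
L2 = 0.82 * 3.89^2 / 2 = 6.2042.
Penalty = 1.79 * (0.7002 + 6.2042) = 12.3588.

12.3588


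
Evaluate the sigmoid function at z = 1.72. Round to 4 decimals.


First, exp(-1.7200) = 0.1791.
Then sigma(z) = 1/(1 + 0.1791) = 0.8481.

0.8481


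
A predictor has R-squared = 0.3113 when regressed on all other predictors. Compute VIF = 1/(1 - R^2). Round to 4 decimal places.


Denominator: 1 - 0.3113 = 0.6887.
VIF = 1 / 0.6887 = 1.4520.

1.4520


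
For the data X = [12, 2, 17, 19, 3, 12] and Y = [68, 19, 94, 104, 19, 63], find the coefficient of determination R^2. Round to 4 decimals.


The fitted line is Y = 5.6394 + 5.1256*X.
SSres = 34.1067, SStot = 6518.8333.
R^2 = 1 - SSres/SStot = 0.9948.

0.9948


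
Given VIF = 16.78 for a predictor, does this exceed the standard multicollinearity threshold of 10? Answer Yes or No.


Check: VIF = 16.78 vs threshold = 10.
Since 16.78 >= 10, the answer is Yes.

Yes


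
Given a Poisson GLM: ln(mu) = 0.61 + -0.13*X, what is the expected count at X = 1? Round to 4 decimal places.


Compute eta = 0.61 + -0.13 * 1 = 0.4800.
Apply inverse link: mu = e^0.4800 = 1.6161.

1.6161


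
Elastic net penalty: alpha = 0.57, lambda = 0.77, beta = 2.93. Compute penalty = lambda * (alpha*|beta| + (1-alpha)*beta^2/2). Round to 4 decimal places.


Compute:
L1 = 0.57 * 2.93 = 1.6701.
L2 = 0.43 * 2.93^2 / 2 = 1.8458.
Penalty = 0.77 * (1.6701 + 1.8458) = 2.7072.

2.7072


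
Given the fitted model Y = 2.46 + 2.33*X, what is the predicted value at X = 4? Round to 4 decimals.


Plug X = 4 into Y = 2.46 + 2.33*X:
Y = 2.46 + 9.3200 = 11.7800.

11.7800


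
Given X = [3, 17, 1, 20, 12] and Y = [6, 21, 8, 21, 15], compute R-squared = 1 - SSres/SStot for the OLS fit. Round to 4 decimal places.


Fit the OLS line: b0 = 5.5149, b1 = 0.8193.
SSres = 10.0228.
SStot = 198.8000.
R^2 = 1 - 10.0228/198.8000 = 0.9496.

0.9496


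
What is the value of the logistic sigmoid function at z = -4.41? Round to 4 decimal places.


exp(4.4100) = 82.2695.
1 + exp(-z) = 83.2695.
sigmoid = 1/83.2695 = 0.0120.

0.0120


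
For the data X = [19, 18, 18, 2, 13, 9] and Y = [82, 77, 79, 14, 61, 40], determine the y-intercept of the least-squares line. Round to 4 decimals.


First find the slope: b1 = 4.0352.
Means: xbar = 13.1667, ybar = 58.8333.
b0 = ybar - b1 * xbar = 58.8333 - 4.0352 * 13.1667 = 5.7038.

5.7038


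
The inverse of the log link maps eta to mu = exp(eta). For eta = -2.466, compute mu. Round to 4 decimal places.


mu = exp(eta) = exp(-2.466).
= 0.0849.

0.0849


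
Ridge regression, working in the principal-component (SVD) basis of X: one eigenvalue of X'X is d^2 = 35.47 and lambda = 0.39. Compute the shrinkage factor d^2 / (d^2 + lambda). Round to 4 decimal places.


Compute the denominator: 35.47 + 0.39 = 35.8600.
Shrinkage factor = 35.47 / 35.8600 = 0.9891.

0.9891


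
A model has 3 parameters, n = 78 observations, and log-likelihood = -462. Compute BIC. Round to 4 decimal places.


k * ln(n) = 3 * ln(78) = 3 * 4.356709 = 13.070127.
-2 * loglik = -2 * (-462) = 924.
BIC = 13.070127 + 924 = 937.070127, which rounds to 937.0701.

937.0701


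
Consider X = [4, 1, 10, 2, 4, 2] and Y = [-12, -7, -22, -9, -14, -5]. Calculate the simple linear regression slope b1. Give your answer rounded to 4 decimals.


First compute the means: xbar = 3.8333, ybar = -11.5000.
Then S_xx = sum((xi - xbar)^2) = 52.8333.
S_xy = sum((xi - xbar)(yi - ybar)) = -94.5000.
b1 = S_xy / S_xx = -94.5000 / 52.8333 = -1.7886.

-1.7886


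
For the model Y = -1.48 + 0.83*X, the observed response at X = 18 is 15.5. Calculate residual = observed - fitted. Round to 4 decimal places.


Fitted value at X = 18 is yhat = -1.48 + 0.83*18 = 13.4600.
Residual = 15.5 - 13.4600 = 2.0400.

2.0400


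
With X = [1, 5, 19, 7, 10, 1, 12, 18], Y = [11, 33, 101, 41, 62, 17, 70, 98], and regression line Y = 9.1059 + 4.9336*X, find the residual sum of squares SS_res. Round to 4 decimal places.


For each point, residual = actual - predicted.
Residuals: [-3.0395, -0.7739, -1.8443, -2.6411, 3.5581, 2.9605, 1.6909, 0.0893].
Sum of squared residuals = 44.5061.

44.5061


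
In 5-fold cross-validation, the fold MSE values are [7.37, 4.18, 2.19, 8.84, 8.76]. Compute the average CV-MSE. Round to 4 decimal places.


Add all fold MSEs: 31.3400.
Divide by k = 5: 31.3400/5 = 6.2680.

6.2680


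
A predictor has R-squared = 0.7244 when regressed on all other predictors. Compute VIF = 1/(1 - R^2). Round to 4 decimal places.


Using VIF = 1/(1 - R^2_j):
1 - 0.7244 = 0.2756.
VIF = 3.6284.

3.6284


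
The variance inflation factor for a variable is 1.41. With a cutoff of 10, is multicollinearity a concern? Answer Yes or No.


Check: VIF = 1.41 vs threshold = 10.
Since 1.41 < 10, the answer is No.

No


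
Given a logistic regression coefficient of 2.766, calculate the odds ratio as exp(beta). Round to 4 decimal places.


exp(2.766) = 15.8949.
So the odds ratio is 15.8949.

15.8949


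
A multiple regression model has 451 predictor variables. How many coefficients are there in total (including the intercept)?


Including the intercept, the model has 451 predictor coefficients + 1 intercept.
Total = 452.

452


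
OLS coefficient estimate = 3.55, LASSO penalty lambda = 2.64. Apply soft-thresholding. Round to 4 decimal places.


Absolute value: |3.55| = 3.55.
Compare to lambda = 2.64.
Since |beta| > lambda, coefficient = sign(beta)*(|beta| - lambda) = 0.9100.

0.9100


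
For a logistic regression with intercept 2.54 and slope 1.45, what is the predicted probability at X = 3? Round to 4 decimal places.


Linear predictor: z = 2.54 + 1.45 * 3 = 6.8900.
P = 1/(1 + exp(-6.8900)) = 1/(1 + 0.0010) = 0.9990.

0.9990


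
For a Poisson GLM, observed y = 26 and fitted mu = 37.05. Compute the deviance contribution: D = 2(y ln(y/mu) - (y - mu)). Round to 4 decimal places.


First: ln(26/37.05) = -0.354172.
Then: 26 * -0.354172 = -9.208472.
y - mu = 26 - 37.05 = -11.05.
D = 2(-9.208472 - -11.05) = 3.683056, which rounds to 3.6831.

3.6831


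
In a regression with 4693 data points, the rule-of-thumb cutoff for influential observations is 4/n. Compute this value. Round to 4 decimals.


Using the rule of thumb:
Threshold = 4 / 4693 = 0.0009.

0.0009


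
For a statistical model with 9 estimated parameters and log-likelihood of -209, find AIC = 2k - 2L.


AIC = 2*9 - 2*(-209).
= 18 + 418 = 436.

436


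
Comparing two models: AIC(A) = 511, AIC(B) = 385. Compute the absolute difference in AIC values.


|AIC_A - AIC_B| = |511 - 385| = 126.
Model B is preferred (lower AIC).

126


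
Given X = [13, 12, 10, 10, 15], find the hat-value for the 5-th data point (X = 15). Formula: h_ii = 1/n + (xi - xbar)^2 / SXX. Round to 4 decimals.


Compute xbar = 12.0000 with n = 5 observations.
SXX = 18.0000.
Leverage = 1/5 + (15 - 12.0000)^2/18.0000 = 0.7000.

0.7000


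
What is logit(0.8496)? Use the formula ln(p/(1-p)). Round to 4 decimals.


1 - p = 0.1504.
p/(1-p) = 5.6489.
logit = ln(5.6489) = 1.7315.

1.7315


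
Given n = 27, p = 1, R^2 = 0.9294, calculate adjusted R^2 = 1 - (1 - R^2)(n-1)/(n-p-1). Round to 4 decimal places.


Using the formula:
(1 - 0.9294) = 0.0706.
Multiply by 26/25: 0.0706 * 26 = 1.8356, then 1.8356 / 25 = 0.0734.
Adj R^2 = 1 - 0.0734 = 0.9266.

0.9266


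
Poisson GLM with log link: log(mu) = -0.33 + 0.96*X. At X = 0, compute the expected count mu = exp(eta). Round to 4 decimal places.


Linear predictor: eta = -0.33 + (0.96)(0) = -0.3300.
Expected count: mu = exp(-0.3300) = 0.7189.

0.7189


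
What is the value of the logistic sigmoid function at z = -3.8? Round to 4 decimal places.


Compute exp(3.8000) = 44.7012.
Sigmoid = 1 / (1 + 44.7012) = 1 / 45.7012 = 0.0219.

0.0219


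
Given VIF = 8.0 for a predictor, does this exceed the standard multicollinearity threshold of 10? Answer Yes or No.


Check: VIF = 8.0 vs threshold = 10.
Since 8.0 < 10, the answer is No.

No


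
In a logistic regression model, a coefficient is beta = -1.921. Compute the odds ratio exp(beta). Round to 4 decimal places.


Odds ratio = exp(beta) = exp(-1.921).
= 0.1465.

0.1465


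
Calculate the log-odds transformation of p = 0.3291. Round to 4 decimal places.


Compute the odds: 0.3291/0.6709 = 0.4905.
Take the natural log: ln(0.4905) = -0.7123.

-0.7123


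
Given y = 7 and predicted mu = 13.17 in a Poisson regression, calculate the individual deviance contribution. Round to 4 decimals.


Compute y*ln(y/mu) = 7*ln(7/13.17) = 7*-0.632031 = -4.424217.
y - mu = -6.17.
D = 2*(-4.424217 - (-6.17)) = 3.491566, which rounds to 3.4916.

3.4916


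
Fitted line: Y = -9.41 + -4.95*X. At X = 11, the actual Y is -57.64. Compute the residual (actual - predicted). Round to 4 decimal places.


Fitted value at X = 11 is yhat = -9.41 + -4.95*11 = -63.8600.
Residual = -57.64 - -63.8600 = 6.2200.

6.2200


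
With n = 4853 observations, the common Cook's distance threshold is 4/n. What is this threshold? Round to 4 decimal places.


The threshold is 4/n.
4/4853 = 0.0008.

0.0008


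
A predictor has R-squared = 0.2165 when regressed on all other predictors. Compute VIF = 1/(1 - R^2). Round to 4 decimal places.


VIF = 1 / (1 - 0.2165).
= 1 / 0.7835 = 1.2763.

1.2763


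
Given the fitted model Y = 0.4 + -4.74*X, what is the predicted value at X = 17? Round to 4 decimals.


Plug X = 17 into Y = 0.4 + -4.74*X:
Y = 0.4 + -80.5800 = -80.1800.

-80.1800


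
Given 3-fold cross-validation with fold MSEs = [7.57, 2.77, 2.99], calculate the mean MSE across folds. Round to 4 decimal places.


Sum of fold MSEs = 13.3300.
Average = 13.3300 / 3 = 4.4433.

4.4433


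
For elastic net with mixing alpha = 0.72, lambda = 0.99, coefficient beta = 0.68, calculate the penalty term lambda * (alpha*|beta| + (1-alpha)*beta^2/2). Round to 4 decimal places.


Compute:
L1 = 0.72 * 0.68 = 0.4896.
L2 = 0.28 * 0.68^2 / 2 = 0.0647.
Penalty = 0.99 * (0.4896 + 0.0647) = 0.5488.

0.5488


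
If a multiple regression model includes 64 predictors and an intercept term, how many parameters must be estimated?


Total coefficients = number of predictors + 1 (for the intercept).
= 64 + 1 = 65.

65


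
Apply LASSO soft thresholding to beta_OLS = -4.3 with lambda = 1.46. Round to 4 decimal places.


Absolute value: |-4.3| = 4.3.
Compare to lambda = 1.46.
Since |beta| > lambda, coefficient = sign(beta)*(|beta| - lambda) = -2.8400.

-2.8400


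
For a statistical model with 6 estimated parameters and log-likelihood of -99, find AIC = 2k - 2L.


AIC = 2*6 - 2*(-99).
= 12 + 198 = 210.

210


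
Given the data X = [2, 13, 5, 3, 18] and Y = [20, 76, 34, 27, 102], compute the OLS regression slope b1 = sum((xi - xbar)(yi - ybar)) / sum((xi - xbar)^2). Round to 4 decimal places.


First compute the means: xbar = 8.2000, ybar = 51.8000.
Then S_xx = sum((xi - xbar)^2) = 194.8000.
S_xy = sum((xi - xbar)(yi - ybar)) = 991.2000.
b1 = S_xy / S_xx = 991.2000 / 194.8000 = 5.0883.

5.0883


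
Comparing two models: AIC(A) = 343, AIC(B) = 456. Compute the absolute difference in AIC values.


|AIC_A - AIC_B| = |343 - 456| = 113.
Model A is preferred (lower AIC).

113


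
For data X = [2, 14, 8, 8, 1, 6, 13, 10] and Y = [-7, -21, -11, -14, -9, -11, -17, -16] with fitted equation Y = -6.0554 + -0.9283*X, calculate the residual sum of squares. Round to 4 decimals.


For each point, residual = actual - predicted.
Residuals: [0.9120, -1.9484, 2.4818, -0.5182, -2.0163, 0.6252, 1.1233, -0.6616].
Sum of squared residuals = 17.2117.

17.2117


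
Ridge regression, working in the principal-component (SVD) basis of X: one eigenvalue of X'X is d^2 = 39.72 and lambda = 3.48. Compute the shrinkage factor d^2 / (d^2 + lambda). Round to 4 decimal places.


Denominator = d^2 + lambda = 39.72 + 3.48 = 43.2000.
Shrinkage = 39.72 / 43.2000 = 0.9194.

0.9194


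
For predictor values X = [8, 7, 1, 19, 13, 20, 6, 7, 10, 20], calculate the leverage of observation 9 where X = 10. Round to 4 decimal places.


Compute xbar = 11.1000 with n = 10 observations.
SXX = 396.9000.
Leverage = 1/10 + (10 - 11.1000)^2/396.9000 = 0.1030.

0.1030


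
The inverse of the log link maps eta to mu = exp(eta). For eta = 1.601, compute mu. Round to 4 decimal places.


Apply the inverse link:
mu = e^1.601 = 4.9580.

4.9580


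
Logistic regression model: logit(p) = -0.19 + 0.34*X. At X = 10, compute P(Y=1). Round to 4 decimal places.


Compute z = -0.19 + (0.34)(10) = 3.2100.
exp(-z) = 0.0404.
P = 1/(1 + 0.0404) = 0.9612.

0.9612


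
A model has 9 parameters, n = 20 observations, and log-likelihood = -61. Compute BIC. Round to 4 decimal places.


Compute k*ln(n) = 9*ln(20) = 9*2.995732 = 26.961588.
Then -2*loglik = 122.
BIC = 26.961588 + 122 = 148.961588, which rounds to 148.9616.

148.9616


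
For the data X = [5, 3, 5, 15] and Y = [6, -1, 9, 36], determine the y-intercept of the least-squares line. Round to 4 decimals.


First find the slope: b1 = 2.9773.
Means: xbar = 7.0000, ybar = 12.5000.
b0 = ybar - b1 * xbar = 12.5000 - 2.9773 * 7.0000 = -8.3409.

-8.3409


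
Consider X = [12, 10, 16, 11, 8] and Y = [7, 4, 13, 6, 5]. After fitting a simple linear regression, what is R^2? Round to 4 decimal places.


Fit the OLS line: b0 = -5.6307, b1 = 1.1080.
SSres = 6.7898.
SStot = 50.0000.
R^2 = 1 - 6.7898/50.0000 = 0.8642.

0.8642


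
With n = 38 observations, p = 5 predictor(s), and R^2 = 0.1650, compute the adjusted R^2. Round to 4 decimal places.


Adjusted R^2 = 1 - (1 - R^2) * (n-1)/(n-p-1).
(1 - R^2) = 0.8350.
(n-1)/(n-p-1) = 37/32.
(1 - R^2) * (n-1) = 0.8350 * 37 = 30.8950.
Divide by (n-p-1): 30.8950 / 32 = 0.9655.
Adj R^2 = 1 - 0.9655 = 0.0345.

0.0345


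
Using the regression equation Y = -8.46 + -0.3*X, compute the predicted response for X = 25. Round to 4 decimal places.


Predicted value:
Y = -8.46 + (-0.3)(25) = -8.46 + -7.5000 = -15.9600.

-15.9600


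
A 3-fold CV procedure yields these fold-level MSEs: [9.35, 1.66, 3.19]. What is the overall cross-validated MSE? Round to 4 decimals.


Add all fold MSEs: 14.2000.
Divide by k = 3: 14.2000/3 = 4.7333.

4.7333


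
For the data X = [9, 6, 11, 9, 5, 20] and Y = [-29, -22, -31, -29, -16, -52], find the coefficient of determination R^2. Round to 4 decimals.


After computing the OLS fit (b0=-7.2639, b1=-2.2569):
SSres = 13.3264, SStot = 746.8333.
R^2 = 1 - 13.3264/746.8333 = 0.9822.

0.9822


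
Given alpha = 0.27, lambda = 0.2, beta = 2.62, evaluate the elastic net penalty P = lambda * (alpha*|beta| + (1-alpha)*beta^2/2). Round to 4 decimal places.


Compute:
L1 = 0.27 * 2.62 = 0.7074.
L2 = 0.73 * 2.62^2 / 2 = 2.5055.
Penalty = 0.2 * (0.7074 + 2.5055) = 0.6426.

0.6426


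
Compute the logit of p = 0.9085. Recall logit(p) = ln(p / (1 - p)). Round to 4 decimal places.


Compute the odds: 0.9085/0.0915 = 9.9290.
Take the natural log: ln(9.9290) = 2.2955.

2.2955


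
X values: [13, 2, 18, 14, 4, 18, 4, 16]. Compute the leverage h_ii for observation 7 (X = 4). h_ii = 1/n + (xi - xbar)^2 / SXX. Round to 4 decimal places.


n = 8, xbar = 11.1250.
SXX = sum((xi - xbar)^2) = 314.8750.
h = 1/8 + (4 - 11.1250)^2 / 314.8750 = 0.2862.

0.2862


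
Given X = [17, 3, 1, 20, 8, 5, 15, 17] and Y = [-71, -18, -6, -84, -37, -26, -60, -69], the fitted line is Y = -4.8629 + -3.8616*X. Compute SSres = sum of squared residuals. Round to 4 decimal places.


Predicted values from Y = -4.8629 + -3.8616*X.
Residuals: [-0.4899, -1.5523, 2.7245, -1.9051, -1.2443, -1.8291, 2.7869, 1.5101].
SSres = 28.6430.

28.6430
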